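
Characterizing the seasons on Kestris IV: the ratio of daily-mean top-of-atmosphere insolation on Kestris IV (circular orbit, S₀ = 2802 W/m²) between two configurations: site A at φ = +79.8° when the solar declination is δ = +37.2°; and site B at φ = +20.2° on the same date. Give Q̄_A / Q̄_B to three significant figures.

— Configuration A (φ=+79.8°):
cos H₀ = −tan(+79.8°) tan(+37.200°) = -4.2186 ≤ −1 ⇒ polar day, H₀ = π.
Bracket: H₀ sin φ sin δ + cos φ cos δ sin H₀ = 3.1416×0.98420×0.60460 + 0.17708×0.79653×0.00000 = 1.869401 + 0.000000 = 1.869401.
Q̄ = (S₀/π) × [bracket] = (2802/π) × 1.869401 = 1667.3 W/m².
— Configuration B (φ=+20.2°):
cos H₀ = −tan(+20.2°) tan(+37.200°) = -0.2793, H₀ = 1.8538 rad.
Bracket: H₀ sin φ sin δ + cos φ cos δ sin H₀ = 1.8538×0.34530×0.60460 + 0.93849×0.79653×0.96021 = 0.387015 + 0.717791 = 1.104806.
Q̄ = (S₀/π) × [bracket] = (2802/π) × 1.104806 = 985.38 W/m².
Ratio Q̄_A / Q̄_B = 1667.3 / 985.38 = 1.692.

Q̄_A / Q̄_B ≈ 1.69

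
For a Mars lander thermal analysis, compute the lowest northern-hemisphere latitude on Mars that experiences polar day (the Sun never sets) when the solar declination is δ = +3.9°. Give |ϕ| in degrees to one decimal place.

|ϕ| = 86.1°

Polar day requires cos h₀ = −tan ϕ tan δ ≤ −1, i.e. tan ϕ tan δ ≥ 1.
The boundary is |tan ϕ| · |tan δ| = 1, so |ϕ| = 90° − |δ| = 90° − 3.9° = 86.1° in the northern hemisphere.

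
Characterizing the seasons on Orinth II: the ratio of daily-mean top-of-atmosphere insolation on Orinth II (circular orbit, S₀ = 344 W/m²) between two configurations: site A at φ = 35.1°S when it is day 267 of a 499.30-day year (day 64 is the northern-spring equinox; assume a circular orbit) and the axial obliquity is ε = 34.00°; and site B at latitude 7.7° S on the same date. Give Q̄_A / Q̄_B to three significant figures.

Q̄_A / Q̄_B ≈ 0.591

— Configuration A (φ=-35.1°):
Solar longitude: λ_s = 360° × (267 − 64)/499.30 = 146.365°.
sin δ = sin 34.00° × sin 146.365° = 0.30974, so δ = +18.043°.
cos H₀ = −tan(-35.1°) tan(+18.043°) = 0.2289, H₀ = 1.3398 rad.
Bracket: H₀ sin φ sin δ + cos φ cos δ sin H₀ = 1.3398×-0.57501×0.30974 + 0.81815×0.95082×0.97344 = -0.238623 + 0.757252 = 0.518629.
Q̄ = (S₀/π) × [bracket] = (344/π) × 0.518629 = 56.789 W/m².
— Configuration B (φ=-7.7°):
cos H₀ = −tan(-7.7°) tan(+18.043°) = 0.0440, H₀ = 1.5267 rad.
Bracket: H₀ sin φ sin δ + cos φ cos δ sin H₀ = 1.5267×-0.13399×0.30974 + 0.99098×0.95082×0.99903 = -0.063361 + 0.941330 = 0.877969.
Q̄ = (S₀/π) × [bracket] = (344/π) × 0.877969 = 96.136 W/m².
Ratio Q̄_A / Q̄_B = 56.789 / 96.136 = 0.5907.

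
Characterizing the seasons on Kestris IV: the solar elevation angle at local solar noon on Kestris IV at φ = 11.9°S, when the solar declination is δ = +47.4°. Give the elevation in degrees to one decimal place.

At local noon the hour angle is zero, so the zenith angle equals |φ − δ| = |-11.9° − (+47.400°)| = 59.300°.
Elevation = 90° − 59.300° = 30.7°.

30.7°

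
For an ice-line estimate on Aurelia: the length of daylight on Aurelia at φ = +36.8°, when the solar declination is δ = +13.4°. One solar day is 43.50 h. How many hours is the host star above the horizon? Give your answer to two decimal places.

cos H₀ = −tan φ · tan δ = −tan(+36.8°) × tan(+13.400°) = -0.1782, so H₀ = 1.7500 rad = 100.27°.
Daylight = 2H₀/(2π) × 43.50 h = (1.7500/π) × 43.50 = 24.23 h.

24.23 h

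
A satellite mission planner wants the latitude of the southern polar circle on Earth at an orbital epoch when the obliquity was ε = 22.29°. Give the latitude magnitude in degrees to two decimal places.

67.71°

The polar circle is the lowest latitude that experiences at least one full rotation of continuous darkness at the northern-summer solstice; it lies at |ϕ| = 90° − ε = 90° − 22.29° = 67.71°.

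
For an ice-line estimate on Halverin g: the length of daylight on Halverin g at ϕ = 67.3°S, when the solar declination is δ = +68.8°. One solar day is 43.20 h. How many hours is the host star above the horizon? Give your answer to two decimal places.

0.00 h

cos h₀ = −tan ϕ · tan δ = 6.1633 ≥ 1, so the host star never rises (polar night) and h₀ = 0.
Daylight = 2h₀/(2π) × 43.20 h = (0.0000/π) × 43.20 = 0.00 h.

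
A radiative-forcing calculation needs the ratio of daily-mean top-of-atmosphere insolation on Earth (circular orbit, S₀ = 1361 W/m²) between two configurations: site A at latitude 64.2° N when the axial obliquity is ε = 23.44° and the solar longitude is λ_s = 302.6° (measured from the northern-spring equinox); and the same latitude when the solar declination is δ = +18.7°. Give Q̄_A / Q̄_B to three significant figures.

Q̄_A / Q̄_B ≈ 0.0548

— Configuration A (φ=+64.2°):
Solar declination: sin δ = sin ε · sin λ_s = sin 23.44° × sin 302.6° = -0.33512, so δ = -19.580°.
cos H₀ = −tan(+64.2°) tan(-19.580°) = 0.7358, H₀ = 0.7440 rad.
Bracket: H₀ sin φ sin δ + cos φ cos δ sin H₀ = 0.7440×0.90032×-0.33512 + 0.43523×0.94218×0.67723 = -0.224476 + 0.277708 = 0.053232.
Q̄ = (S₀/π) × [bracket] = (1361/π) × 0.053232 = 23.061 W/m².
— Configuration B (φ=+64.2°):
cos H₀ = −tan(+64.2°) tan(+18.700°) = -0.7002, H₀ = 2.3464 rad.
Bracket: H₀ sin φ sin δ + cos φ cos δ sin H₀ = 2.3464×0.90032×0.32061 + 0.43523×0.94721×0.71396 = 0.677292 + 0.294333 = 0.971625.
Q̄ = (S₀/π) × [bracket] = (1361/π) × 0.971625 = 420.93 W/m².
Ratio Q̄_A / Q̄_B = 23.061 / 420.93 = 0.05479.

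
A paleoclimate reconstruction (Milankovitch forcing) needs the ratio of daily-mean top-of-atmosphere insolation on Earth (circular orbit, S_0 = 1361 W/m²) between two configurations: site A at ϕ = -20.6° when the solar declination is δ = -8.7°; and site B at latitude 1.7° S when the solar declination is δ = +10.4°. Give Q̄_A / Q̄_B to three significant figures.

Q̄_A / Q̄_B ≈ 1.04

— Configuration A (ϕ=-20.6°):
cos h₀ = −tan(-20.6°) tan(-8.700°) = -0.0575, h₀ = 1.6283 rad.
Bracket: h₀ sin ϕ sin δ + cos ϕ cos δ sin h₀ = 1.6283×-0.35184×-0.15126 + 0.93606×0.98849×0.99834 = 0.086657 + 0.923750 = 1.010407.
Q̄ = (S_0/π) × [bracket] = (1361/π) × 1.010407 = 437.73 W/m².
— Configuration B (ϕ=-1.7°):
cos h₀ = −tan(-1.7°) tan(+10.400°) = 0.0054, h₀ = 1.5653 rad.
Bracket: h₀ sin ϕ sin δ + cos ϕ cos δ sin h₀ = 1.5653×-0.02967×0.18052 + 0.99956×0.98357×0.99999 = -0.008384 + 0.983127 = 0.974743.
Q̄ = (S_0/π) × [bracket] = (1361/π) × 0.974743 = 422.28 W/m².
Ratio Q̄_A / Q̄_B = 437.73 / 422.28 = 1.037.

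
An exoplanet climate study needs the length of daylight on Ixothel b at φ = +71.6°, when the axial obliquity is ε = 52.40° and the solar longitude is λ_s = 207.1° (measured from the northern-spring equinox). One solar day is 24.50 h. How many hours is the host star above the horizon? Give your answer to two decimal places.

Solar declination: sin δ = sin ε · sin λ_s = sin 52.40° × sin 207.1° = -0.36092, so δ = -21.157°.
cos H₀ = −tan φ · tan δ = 1.1634 ≥ 1, so the host star never rises (polar night) and H₀ = 0.
Daylight = 2H₀/(2π) × 24.50 h = (0.0000/π) × 24.50 = 0.00 h.

0.00 h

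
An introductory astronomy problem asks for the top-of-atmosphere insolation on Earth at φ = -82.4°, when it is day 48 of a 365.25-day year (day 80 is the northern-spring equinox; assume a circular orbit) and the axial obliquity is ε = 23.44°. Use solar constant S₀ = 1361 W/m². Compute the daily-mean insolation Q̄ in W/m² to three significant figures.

Q̄ ≈ 281 W/m²

Solar longitude: λ_s = 360° × (48 − 80)/365.25 = -31.540°, i.e. -31.540° + 360° = 328.460°.
sin δ = sin 23.44° × sin 328.460° = -0.20808, so δ = -12.010°.
cos H₀ = −tan(-82.4°) tan(-12.010°) = -1.5944 ≤ −1 ⇒ polar day, H₀ = π.
Bracket: H₀ sin φ sin δ + cos φ cos δ sin H₀ = 3.1416×-0.99122×-0.20808 + 0.13226×0.97811×0.00000 = 0.647965 + 0.000000 = 0.647965.
Q̄ = (S₀/π) × [bracket] = (1361/π) × 0.647965 = 280.7 W/m².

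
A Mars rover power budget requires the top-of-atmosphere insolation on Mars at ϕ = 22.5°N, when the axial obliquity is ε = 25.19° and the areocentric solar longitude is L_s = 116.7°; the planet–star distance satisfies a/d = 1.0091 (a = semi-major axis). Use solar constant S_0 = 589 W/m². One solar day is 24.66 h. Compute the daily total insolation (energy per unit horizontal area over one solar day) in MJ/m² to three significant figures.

18.6 MJ/m²

sin δ = sin 25.19° × sin 116.7° = 0.38024, so δ = +22.348°.
cos h₀ = −tan(+22.5°) tan(+22.348°) = -0.1703, h₀ = 1.7419 rad.
Bracket: h₀ sin ϕ sin δ + cos ϕ cos δ sin h₀ = 1.7419×0.38268×0.38024 + 0.92388×0.92489×0.98539 = 0.253464 + 0.842003 = 1.095467.
Inverse-square distance factor (a/d)² = 1.0091² = 1.018283.
Q̄ = (S_0/π) × 1.018283 × [bracket] = (589/π) × 1.018283 × 1.095467 = 209.14 W/m².
Daily total = Q̄ × 24.66 h × 3600 s/h = 209.14 × 24.66 × 3600 / 10⁶ = 18.57 MJ/m².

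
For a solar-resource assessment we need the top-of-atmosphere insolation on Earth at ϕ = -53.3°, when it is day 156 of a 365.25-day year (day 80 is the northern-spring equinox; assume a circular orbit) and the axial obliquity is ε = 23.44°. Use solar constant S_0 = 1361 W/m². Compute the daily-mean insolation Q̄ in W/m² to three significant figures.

Solar longitude: L_s = 360° × (156 − 80)/365.25 = 74.908°.
sin δ = sin 23.44° × sin 74.908° = 0.38407, so δ = +22.586°.
cos h₀ = −tan(-53.3°) tan(+22.586°) = 0.5581, h₀ = 0.9787 rad.
Bracket: h₀ sin ϕ sin δ + cos ϕ cos δ sin h₀ = 0.9787×-0.80178×0.38407 + 0.59763×0.92330×0.82980 = -0.301381 + 0.457877 = 0.156496.
Q̄ = (S_0/π) × [bracket] = (1361/π) × 0.156496 = 67.80 W/m².

Q̄ ≈ 67.8 W/m²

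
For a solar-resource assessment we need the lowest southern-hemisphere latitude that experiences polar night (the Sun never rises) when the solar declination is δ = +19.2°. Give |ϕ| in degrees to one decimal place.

|ϕ| = 70.8°

Polar night requires cos h₀ = −tan ϕ tan δ ≥ 1, i.e. tan ϕ tan δ ≤ −1.
The boundary is |tan ϕ| · |tan δ| = 1, so |ϕ| = 90° − |δ| = 90° − 19.2° = 70.8° in the southern hemisphere.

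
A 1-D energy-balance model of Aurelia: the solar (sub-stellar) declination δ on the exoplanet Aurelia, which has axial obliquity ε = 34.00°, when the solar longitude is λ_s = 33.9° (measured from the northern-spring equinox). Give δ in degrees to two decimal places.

δ = +18.17°

sin δ = sin ε · sin λ_s = sin 34.00° × sin 33.9° = 0.311887.
δ = arcsin(0.311887) = +18.17°.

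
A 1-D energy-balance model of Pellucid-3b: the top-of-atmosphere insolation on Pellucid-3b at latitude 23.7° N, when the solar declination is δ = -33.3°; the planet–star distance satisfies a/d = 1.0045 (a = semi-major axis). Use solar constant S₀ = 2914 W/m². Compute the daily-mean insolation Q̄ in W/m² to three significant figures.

cos H₀ = −tan(+23.7°) tan(-33.300°) = 0.2883, H₀ = 1.2783 rad.
Bracket: H₀ sin φ sin δ + cos φ cos δ sin H₀ = 1.2783×0.40195×-0.54902 + 0.91566×0.83581×0.95753 = -0.282093 + 0.732815 = 0.450722.
Inverse-square distance factor (a/d)² = 1.0045² = 1.009020.
Q̄ = (S₀/π) × 1.009020 × [bracket] = (2914/π) × 1.009020 × 0.450722 = 421.8 W/m².

Q̄ ≈ 422 W/m²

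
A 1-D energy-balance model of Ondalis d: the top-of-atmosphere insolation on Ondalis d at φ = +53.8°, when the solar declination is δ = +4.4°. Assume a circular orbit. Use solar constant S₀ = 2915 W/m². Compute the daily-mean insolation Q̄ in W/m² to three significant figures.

cos H₀ = −tan(+53.8°) tan(+4.400°) = -0.1051, H₀ = 1.6761 rad.
Bracket: H₀ sin φ sin δ + cos φ cos δ sin H₀ = 1.6761×0.80696×0.07672 + 0.59061×0.99705×0.99446 = 0.103767 + 0.585605 = 0.689372.
Q̄ = (S₀/π) × [bracket] = (2915/π) × 0.689372 = 639.6 W/m².

Q̄ ≈ 640 W/m²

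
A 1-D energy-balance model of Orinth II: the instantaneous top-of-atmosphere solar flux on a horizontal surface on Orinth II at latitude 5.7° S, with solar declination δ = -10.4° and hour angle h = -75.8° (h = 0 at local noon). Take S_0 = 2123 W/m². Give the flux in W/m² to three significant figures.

cos θ_z = sin ϕ sin δ + cos ϕ cos δ cos h = 0.017929 + 0.240084 = 0.258013.
Flux = S_0 · cos θ_z = 2123 × 0.258013 = 547.8 W/m².

548 W/m²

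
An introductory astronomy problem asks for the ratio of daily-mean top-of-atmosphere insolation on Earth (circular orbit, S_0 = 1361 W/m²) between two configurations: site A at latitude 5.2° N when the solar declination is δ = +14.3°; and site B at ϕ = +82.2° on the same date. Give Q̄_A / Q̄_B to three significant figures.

Q̄_A / Q̄_B ≈ 1.30

— Configuration A (ϕ=+5.2°):
cos h₀ = −tan(+5.2°) tan(+14.300°) = -0.0232, h₀ = 1.5940 rad.
Bracket: h₀ sin ϕ sin δ + cos ϕ cos δ sin h₀ = 1.5940×0.09063×0.24700 + 0.99588×0.96902×0.99973 = 0.035683 + 0.964767 = 1.000450.
Q̄ = (S_0/π) × [bracket] = (1361/π) × 1.000450 = 433.41 W/m².
— Configuration B (ϕ=+82.2°):
cos h₀ = −tan(+82.2°) tan(+14.300°) = -1.8608 ≤ −1 ⇒ polar day, h₀ = π.
Bracket: h₀ sin ϕ sin δ + cos ϕ cos δ sin h₀ = 3.1416×0.99075×0.24700 + 0.13572×0.96902×0.00000 = 0.768797 + 0.000000 = 0.768797.
Q̄ = (S_0/π) × [bracket] = (1361/π) × 0.768797 = 333.06 W/m².
Ratio Q̄_A / Q̄_B = 433.41 / 333.06 = 1.301.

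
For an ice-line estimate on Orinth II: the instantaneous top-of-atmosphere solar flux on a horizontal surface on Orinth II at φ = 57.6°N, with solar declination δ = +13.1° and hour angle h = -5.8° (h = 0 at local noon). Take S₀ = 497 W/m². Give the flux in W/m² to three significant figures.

353 W/m²

cos θ_z = sin φ sin δ + cos φ cos δ cos h = 0.191368 + 0.519211 = 0.710579.
Flux = S₀ · cos θ_z = 497 × 0.710579 = 353.2 W/m².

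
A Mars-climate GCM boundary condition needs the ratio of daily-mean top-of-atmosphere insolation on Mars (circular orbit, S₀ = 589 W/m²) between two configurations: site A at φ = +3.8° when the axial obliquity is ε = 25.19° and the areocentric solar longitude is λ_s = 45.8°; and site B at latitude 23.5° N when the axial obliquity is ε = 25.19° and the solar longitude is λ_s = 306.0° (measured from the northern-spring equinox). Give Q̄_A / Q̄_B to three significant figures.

— Configuration A (φ=+3.8°):
sin δ = sin 25.19° × sin 45.8° = 0.30513, so δ = +17.766°.
cos H₀ = −tan(+3.8°) tan(+17.766°) = -0.0213, H₀ = 1.5921 rad.
Bracket: H₀ sin φ sin δ + cos φ cos δ sin H₀ = 1.5921×0.06627×0.30513 + 0.99780×0.95231×0.99977 = 0.032194 + 0.949996 = 0.982190.
Q̄ = (S₀/π) × [bracket] = (589/π) × 0.982190 = 184.15 W/m².
— Configuration B (φ=+23.5°):
Solar declination: sin δ = sin ε · sin λ_s = sin 25.19° × sin 306.0° = -0.34433, so δ = -20.141°.
cos H₀ = −tan(+23.5°) tan(-20.141°) = 0.1595, H₀ = 1.4106 rad.
Bracket: H₀ sin φ sin δ + cos φ cos δ sin H₀ = 1.4106×0.39875×-0.34433 + 0.91706×0.93885×0.98720 = -0.193678 + 0.849961 = 0.656283.
Q̄ = (S₀/π) × [bracket] = (589/π) × 0.656283 = 123.04 W/m².
Ratio Q̄_A / Q̄_B = 184.15 / 123.04 = 1.497.

Q̄_A / Q̄_B ≈ 1.50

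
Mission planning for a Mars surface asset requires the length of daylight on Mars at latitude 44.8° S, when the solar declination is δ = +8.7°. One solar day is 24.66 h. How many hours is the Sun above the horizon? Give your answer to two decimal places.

cos H₀ = −tan φ · tan δ = −tan(-44.8°) × tan(+8.700°) = 0.1520, so H₀ = 1.4182 rad = 81.26°.
Daylight = 2H₀/(2π) × 24.66 h = (1.4182/π) × 24.66 = 11.13 h.

11.13 h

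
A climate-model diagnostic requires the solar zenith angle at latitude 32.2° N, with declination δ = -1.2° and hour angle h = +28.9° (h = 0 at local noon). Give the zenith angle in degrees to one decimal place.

θ_z = 43.2°

cos θ_z = sin φ sin δ + cos φ cos δ cos h = -0.011160 + 0.740650 = 0.729490.
θ_z = arccos(0.729490) = 43.2°.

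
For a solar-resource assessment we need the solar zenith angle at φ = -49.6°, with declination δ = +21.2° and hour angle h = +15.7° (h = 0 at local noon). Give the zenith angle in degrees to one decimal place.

θ_z = 72.2°

cos θ_z = sin φ sin δ + cos φ cos δ cos h = -0.275391 + 0.581714 = 0.306323.
θ_z = arccos(0.306323) = 72.2°.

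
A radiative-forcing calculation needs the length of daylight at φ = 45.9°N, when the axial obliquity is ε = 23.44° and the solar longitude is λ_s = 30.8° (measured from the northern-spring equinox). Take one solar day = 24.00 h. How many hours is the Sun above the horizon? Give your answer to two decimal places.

13.65 h

Solar declination: sin δ = sin ε · sin λ_s = sin 23.44° × sin 30.8° = 0.20368, so δ = +11.753°.
cos H₀ = −tan φ · tan δ = −tan(+45.9°) × tan(+11.753°) = -0.2147, so H₀ = 1.7872 rad = 102.40°.
Daylight = 2H₀/(2π) × 24.00 h = (1.7872/π) × 24.00 = 13.65 h.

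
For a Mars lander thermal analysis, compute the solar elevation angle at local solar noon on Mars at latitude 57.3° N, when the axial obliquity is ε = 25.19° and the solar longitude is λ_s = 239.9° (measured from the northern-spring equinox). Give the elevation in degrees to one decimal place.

Solar declination: sin δ = sin ε · sin λ_s = sin 25.19° × sin 239.9° = -0.36823, so δ = -21.606°.
At local noon the hour angle is zero, so the zenith angle equals |φ − δ| = |+57.3° − (-21.606°)| = 78.906°.
Elevation = 90° − 78.906° = 11.1°.

11.1°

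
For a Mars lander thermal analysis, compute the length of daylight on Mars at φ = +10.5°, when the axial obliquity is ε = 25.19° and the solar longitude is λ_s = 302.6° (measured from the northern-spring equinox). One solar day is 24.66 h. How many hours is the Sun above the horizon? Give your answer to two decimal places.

Solar declination: sin δ = sin ε · sin λ_s = sin 25.19° × sin 302.6° = -0.35857, so δ = -21.012°.
cos H₀ = −tan φ · tan δ = −tan(+10.5°) × tan(-21.012°) = 0.0712, so H₀ = 1.4995 rad = 85.92°.
Daylight = 2H₀/(2π) × 24.66 h = (1.4995/π) × 24.66 = 11.77 h.

11.77 h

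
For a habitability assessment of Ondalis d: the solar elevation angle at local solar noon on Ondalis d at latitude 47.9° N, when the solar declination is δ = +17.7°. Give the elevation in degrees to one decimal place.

At local noon the hour angle is zero, so the zenith angle equals |φ − δ| = |+47.9° − (+17.700°)| = 30.200°.
Elevation = 90° − 30.200° = 59.8°.

59.8°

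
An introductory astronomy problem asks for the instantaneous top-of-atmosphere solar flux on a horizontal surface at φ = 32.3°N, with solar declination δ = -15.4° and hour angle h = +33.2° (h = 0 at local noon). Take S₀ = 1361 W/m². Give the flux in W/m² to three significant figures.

cos θ_z = sin φ sin δ + cos φ cos δ cos h = -0.141901 + 0.681890 = 0.539989.
Flux = S₀ · cos θ_z = 1361 × 0.539989 = 734.9 W/m².

735 W/m²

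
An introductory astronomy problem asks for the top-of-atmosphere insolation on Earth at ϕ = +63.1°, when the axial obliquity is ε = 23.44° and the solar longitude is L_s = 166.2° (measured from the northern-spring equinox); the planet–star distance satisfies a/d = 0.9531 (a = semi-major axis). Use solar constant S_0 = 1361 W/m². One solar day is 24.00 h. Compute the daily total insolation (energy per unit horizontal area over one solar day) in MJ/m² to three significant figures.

Solar declination: sin δ = sin ε · sin L_s = sin 23.44° × sin 166.2° = 0.09489, so δ = +5.445°.
cos h₀ = −tan(+63.1°) tan(+5.445°) = -0.1879, h₀ = 1.7598 rad.
Bracket: h₀ sin ϕ sin δ + cos ϕ cos δ sin h₀ = 1.7598×0.89180×0.09489 + 0.45243×0.99549×0.98219 = 0.148919 + 0.442368 = 0.591287.
Inverse-square distance factor (a/d)² = 0.9531² = 0.908400.
Q̄ = (S_0/π) × 0.908400 × [bracket] = (1361/π) × 0.908400 × 0.591287 = 232.69 W/m².
Daily total = Q̄ × 24.00 h × 3600 s/h = 232.69 × 24.00 × 3600 / 10⁶ = 20.10 MJ/m².

20.1 MJ/m²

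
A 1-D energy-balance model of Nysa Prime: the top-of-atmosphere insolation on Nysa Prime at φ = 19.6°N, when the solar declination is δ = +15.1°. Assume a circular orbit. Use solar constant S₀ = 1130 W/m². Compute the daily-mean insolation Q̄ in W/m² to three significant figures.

Q̄ ≈ 378 W/m²

cos H₀ = −tan(+19.6°) tan(+15.100°) = -0.0961, H₀ = 1.6670 rad.
Bracket: H₀ sin φ sin δ + cos φ cos δ sin H₀ = 1.6670×0.33545×0.26050 + 0.94206×0.96547×0.99537 = 0.145670 + 0.905320 = 1.050990.
Q̄ = (S₀/π) × [bracket] = (1130/π) × 1.050990 = 378.0 W/m².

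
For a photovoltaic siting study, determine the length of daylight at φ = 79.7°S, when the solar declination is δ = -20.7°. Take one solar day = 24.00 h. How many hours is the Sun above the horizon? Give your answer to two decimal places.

Sunrise equation: cos H₀ = −tan φ · tan δ = -2.0793 ≤ −1, so the Sun never sets (polar day) and H₀ = π.
Daylight = 2H₀/(2π) × 24.00 h = (3.1416/π) × 24.00 = 24.00 h.

24.00 h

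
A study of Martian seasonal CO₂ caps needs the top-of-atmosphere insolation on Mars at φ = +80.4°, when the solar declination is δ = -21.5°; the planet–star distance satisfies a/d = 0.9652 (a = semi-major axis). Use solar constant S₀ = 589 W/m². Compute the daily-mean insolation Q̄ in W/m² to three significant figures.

Q̄ ≈ 0.00 W/m²

cos H₀ = −tan(+80.4°) tan(-21.500°) = 2.3289 ≥ 1 ⇒ polar night, H₀ = 0 and Q̄ = 0.
Inverse-square distance factor (a/d)² = 0.9652² = 0.931611.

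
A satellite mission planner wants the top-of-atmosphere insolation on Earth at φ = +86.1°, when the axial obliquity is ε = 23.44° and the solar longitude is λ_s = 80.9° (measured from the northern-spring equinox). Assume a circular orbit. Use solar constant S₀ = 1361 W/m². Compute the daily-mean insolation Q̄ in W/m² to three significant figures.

Solar declination: sin δ = sin ε · sin λ_s = sin 23.44° × sin 80.9° = 0.39278, so δ = +23.128°.
cos H₀ = −tan(+86.1°) tan(+23.128°) = -6.2650 ≤ −1 ⇒ polar day, H₀ = π.
Bracket: H₀ sin φ sin δ + cos φ cos δ sin H₀ = 3.1416×0.99768×0.39278 + 0.06802×0.91963×0.00000 = 1.231095 + 0.000000 = 1.231095.
Q̄ = (S₀/π) × [bracket] = (1361/π) × 1.231095 = 533.3 W/m².

Q̄ ≈ 533 W/m²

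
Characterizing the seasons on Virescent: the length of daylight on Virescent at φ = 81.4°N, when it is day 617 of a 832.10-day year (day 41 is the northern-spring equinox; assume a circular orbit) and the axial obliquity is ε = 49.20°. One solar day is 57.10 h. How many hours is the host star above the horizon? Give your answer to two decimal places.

0.00 h

Solar longitude: λ_s = 360° × (617 − 41)/832.10 = 249.201°.
sin δ = sin 49.20° × sin 249.201° = -0.70766, so δ = -45.045°.
cos H₀ = −tan φ · tan δ = 6.6226 ≥ 1, so the host star never rises (polar night) and H₀ = 0.
Daylight = 2H₀/(2π) × 57.10 h = (0.0000/π) × 57.10 = 0.00 h.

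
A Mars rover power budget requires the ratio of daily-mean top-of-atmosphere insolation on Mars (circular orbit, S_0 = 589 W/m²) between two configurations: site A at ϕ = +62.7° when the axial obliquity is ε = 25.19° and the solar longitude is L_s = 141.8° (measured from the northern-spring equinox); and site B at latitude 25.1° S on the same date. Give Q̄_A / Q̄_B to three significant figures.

— Configuration A (ϕ=+62.7°):
Solar declination: sin δ = sin ε · sin L_s = sin 25.19° × sin 141.8° = 0.26321, so δ = +15.260°.
cos h₀ = −tan(+62.7°) tan(+15.260°) = -0.5286, h₀ = 2.1277 rad.
Bracket: h₀ sin ϕ sin δ + cos ϕ cos δ sin h₀ = 2.1277×0.88862×0.26321 + 0.45865×0.96474×0.84887 = 0.497656 + 0.375606 = 0.873262.
Q̄ = (S_0/π) × [bracket] = (589/π) × 0.873262 = 163.72 W/m².
— Configuration B (ϕ=-25.1°):
cos h₀ = −tan(-25.1°) tan(+15.260°) = 0.1278, h₀ = 1.4426 rad.
Bracket: h₀ sin ϕ sin δ + cos ϕ cos δ sin h₀ = 1.4426×-0.42420×0.26321 + 0.90557×0.96474×0.99180 = -0.161072 + 0.866476 = 0.705404.
Q̄ = (S_0/π) × [bracket] = (589/π) × 0.705404 = 132.25 W/m².
Ratio Q̄_A / Q̄_B = 163.72 / 132.25 = 1.238.

Q̄_A / Q̄_B ≈ 1.24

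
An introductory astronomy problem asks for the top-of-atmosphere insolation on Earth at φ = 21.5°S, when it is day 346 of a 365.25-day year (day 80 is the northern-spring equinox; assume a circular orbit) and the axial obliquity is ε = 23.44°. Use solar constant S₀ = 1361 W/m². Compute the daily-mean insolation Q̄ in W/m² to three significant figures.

Solar longitude: λ_s = 360° × (346 − 80)/365.25 = 262.177°.
sin δ = sin 23.44° × sin 262.177° = -0.39409, so δ = -23.209°.
cos H₀ = −tan(-21.5°) tan(-23.209°) = -0.1689, H₀ = 1.7405 rad.
Bracket: H₀ sin φ sin δ + cos φ cos δ sin H₀ = 1.7405×-0.36650×-0.39409 + 0.93042×0.91907×0.98563 = 0.251387 + 0.842833 = 1.094220.
Q̄ = (S₀/π) × [bracket] = (1361/π) × 1.094220 = 474.0 W/m².

Q̄ ≈ 474 W/m²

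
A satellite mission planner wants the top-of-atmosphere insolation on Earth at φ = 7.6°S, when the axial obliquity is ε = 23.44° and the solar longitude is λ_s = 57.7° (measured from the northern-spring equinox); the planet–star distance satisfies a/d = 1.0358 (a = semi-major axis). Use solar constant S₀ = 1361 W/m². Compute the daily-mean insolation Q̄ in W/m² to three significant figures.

Solar declination: sin δ = sin ε · sin λ_s = sin 23.44° × sin 57.7° = 0.33624, so δ = +19.648°.
cos H₀ = −tan(-7.6°) tan(+19.648°) = 0.0476, H₀ = 1.5231 rad.
Bracket: H₀ sin φ sin δ + cos φ cos δ sin H₀ = 1.5231×-0.13226×0.33624 + 0.99122×0.94178×0.99886 = -0.067734 + 0.932447 = 0.864713.
Inverse-square distance factor (a/d)² = 1.0358² = 1.072882.
Q̄ = (S₀/π) × 1.072882 × [bracket] = (1361/π) × 1.072882 × 0.864713 = 401.9 W/m².

Q̄ ≈ 402 W/m²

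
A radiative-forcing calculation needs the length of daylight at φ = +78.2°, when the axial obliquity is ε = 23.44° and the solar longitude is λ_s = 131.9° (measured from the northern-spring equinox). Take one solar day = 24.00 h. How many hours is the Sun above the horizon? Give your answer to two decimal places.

24.00 h

Solar declination: sin δ = sin ε · sin λ_s = sin 23.44° × sin 131.9° = 0.29608, so δ = +17.222°.
Sunrise equation: cos H₀ = −tan φ · tan δ = -1.4838 ≤ −1, so the Sun never sets (polar day) and H₀ = π.
Daylight = 2H₀/(2π) × 24.00 h = (3.1416/π) × 24.00 = 24.00 h.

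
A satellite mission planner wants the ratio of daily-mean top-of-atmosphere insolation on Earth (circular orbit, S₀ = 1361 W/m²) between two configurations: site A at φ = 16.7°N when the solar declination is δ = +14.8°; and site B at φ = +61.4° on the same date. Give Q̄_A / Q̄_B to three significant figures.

Q̄_A / Q̄_B ≈ 1.20

— Configuration A (φ=+16.7°):
cos H₀ = −tan(+16.7°) tan(+14.800°) = -0.0793, H₀ = 1.6501 rad.
Bracket: H₀ sin φ sin δ + cos φ cos δ sin H₀ = 1.6501×0.28736×0.25545 + 0.95782×0.96682×0.99685 = 0.121127 + 0.923123 = 1.044250.
Q̄ = (S₀/π) × [bracket] = (1361/π) × 1.044250 = 452.39 W/m².
— Configuration B (φ=+61.4°):
cos H₀ = −tan(+61.4°) tan(+14.800°) = -0.4846, H₀ = 2.0767 rad.
Bracket: H₀ sin φ sin δ + cos φ cos δ sin H₀ = 2.0767×0.87798×0.25545 + 0.47869×0.96682×0.87474 = 0.465762 + 0.404836 = 0.870598.
Q̄ = (S₀/π) × [bracket] = (1361/π) × 0.870598 = 377.16 W/m².
Ratio Q̄_A / Q̄_B = 452.39 / 377.16 = 1.199.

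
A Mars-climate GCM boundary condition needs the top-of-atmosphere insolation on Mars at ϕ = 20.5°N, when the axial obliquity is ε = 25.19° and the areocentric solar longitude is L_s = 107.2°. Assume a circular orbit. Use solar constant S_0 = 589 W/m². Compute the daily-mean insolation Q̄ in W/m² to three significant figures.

Q̄ ≈ 205 W/m²

sin δ = sin 25.19° × sin 107.2° = 0.40659, so δ = +23.991°.
cos h₀ = −tan(+20.5°) tan(+23.991°) = -0.1664, h₀ = 1.7380 rad.
Bracket: h₀ sin ϕ sin δ + cos ϕ cos δ sin h₀ = 1.7380×0.35021×0.40659 + 0.93667×0.91361×0.98606 = 0.247477 + 0.843822 = 1.091299.
Q̄ = (S_0/π) × [bracket] = (589/π) × 1.091299 = 204.6 W/m².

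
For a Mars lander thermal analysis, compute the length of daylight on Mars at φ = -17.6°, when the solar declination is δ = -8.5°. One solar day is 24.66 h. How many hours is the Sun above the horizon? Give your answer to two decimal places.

12.70 h

cos H₀ = −tan φ · tan δ = −tan(-17.6°) × tan(-8.500°) = -0.0474, so H₀ = 1.6182 rad = 92.72°.
Daylight = 2H₀/(2π) × 24.66 h = (1.6182/π) × 24.66 = 12.70 h.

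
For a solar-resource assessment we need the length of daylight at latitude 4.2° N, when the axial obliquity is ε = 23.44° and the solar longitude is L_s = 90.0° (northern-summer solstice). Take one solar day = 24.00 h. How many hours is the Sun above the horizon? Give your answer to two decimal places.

12.24 h

Solar declination: sin δ = sin ε · sin L_s = sin 23.44° × sin 90.0° = 0.39779, so δ = +23.440°.
cos h₀ = −tan ϕ · tan δ = −tan(+4.2°) × tan(+23.440°) = -0.0318, so h₀ = 1.6026 rad = 91.82°.
Daylight = 2h₀/(2π) × 24.00 h = (1.6026/π) × 24.00 = 12.24 h.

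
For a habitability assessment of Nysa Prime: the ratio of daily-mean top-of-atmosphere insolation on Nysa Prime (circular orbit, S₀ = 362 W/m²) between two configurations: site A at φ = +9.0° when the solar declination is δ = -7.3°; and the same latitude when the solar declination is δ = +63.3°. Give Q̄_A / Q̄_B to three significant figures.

— Configuration A (φ=+9.0°):
cos H₀ = −tan(+9.0°) tan(-7.300°) = 0.0203, H₀ = 1.5505 rad.
Bracket: H₀ sin φ sin δ + cos φ cos δ sin H₀ = 1.5505×0.15643×-0.12706 + 0.98769×0.99189×0.99979 = -0.030818 + 0.979474 = 0.948656.
Q̄ = (S₀/π) × [bracket] = (362/π) × 0.948656 = 109.31 W/m².
— Configuration B (φ=+9.0°):
cos H₀ = −tan(+9.0°) tan(+63.300°) = -0.3149, H₀ = 1.8912 rad.
Bracket: H₀ sin φ sin δ + cos φ cos δ sin H₀ = 1.8912×0.15643×0.89337 + 0.98769×0.44932×0.94912 = 0.264295 + 0.421209 = 0.685504.
Q̄ = (S₀/π) × [bracket] = (362/π) × 0.685504 = 78.989 W/m².
Ratio Q̄_A / Q̄_B = 109.31 / 78.989 = 1.384.

Q̄_A / Q̄_B ≈ 1.38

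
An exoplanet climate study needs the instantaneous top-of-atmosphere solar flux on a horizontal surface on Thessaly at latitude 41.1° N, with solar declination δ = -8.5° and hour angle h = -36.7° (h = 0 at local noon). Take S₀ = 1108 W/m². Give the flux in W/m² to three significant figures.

cos θ_z = sin φ sin δ + cos φ cos δ cos h = -0.097166 + 0.597552 = 0.500386.
Flux = S₀ · cos θ_z = 1108 × 0.500386 = 554.4 W/m².

554 W/m²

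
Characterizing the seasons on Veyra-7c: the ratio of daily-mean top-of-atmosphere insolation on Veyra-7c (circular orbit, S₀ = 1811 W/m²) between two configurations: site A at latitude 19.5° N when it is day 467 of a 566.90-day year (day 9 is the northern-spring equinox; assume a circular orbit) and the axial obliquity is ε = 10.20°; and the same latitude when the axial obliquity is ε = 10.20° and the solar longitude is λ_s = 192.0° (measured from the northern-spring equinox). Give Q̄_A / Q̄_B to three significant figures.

— Configuration A (φ=+19.5°):
Solar longitude: λ_s = 360° × (467 − 9)/566.90 = 290.845°.
sin δ = sin 10.20° × sin 290.845° = -0.16549, so δ = -9.526°.
cos H₀ = −tan(+19.5°) tan(-9.526°) = 0.0594, H₀ = 1.5113 rad.
Bracket: H₀ sin φ sin δ + cos φ cos δ sin H₀ = 1.5113×0.33381×-0.16549 + 0.94264×0.98621×0.99823 = -0.083488 + 0.927996 = 0.844508.
Q̄ = (S₀/π) × [bracket] = (1811/π) × 0.844508 = 486.82 W/m².
— Configuration B (φ=+19.5°):
Solar declination: sin δ = sin ε · sin λ_s = sin 10.20° × sin 192.0° = -0.03682, so δ = -2.110°.
cos H₀ = −tan(+19.5°) tan(-2.110°) = 0.0130, H₀ = 1.5577 rad.
Bracket: H₀ sin φ sin δ + cos φ cos δ sin H₀ = 1.5577×0.33381×-0.03682 + 0.94264×0.99932×0.99991 = -0.019146 + 0.941914 = 0.922768.
Q̄ = (S₀/π) × [bracket] = (1811/π) × 0.922768 = 531.94 W/m².
Ratio Q̄_A / Q̄_B = 486.82 / 531.94 = 0.9152.

Q̄_A / Q̄_B ≈ 0.915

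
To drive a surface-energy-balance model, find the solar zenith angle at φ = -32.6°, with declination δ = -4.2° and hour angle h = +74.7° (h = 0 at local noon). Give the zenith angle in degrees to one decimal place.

θ_z = 74.9°

cos θ_z = sin φ sin δ + cos φ cos δ cos h = 0.039459 + 0.221703 = 0.261162.
θ_z = arccos(0.261162) = 74.9°.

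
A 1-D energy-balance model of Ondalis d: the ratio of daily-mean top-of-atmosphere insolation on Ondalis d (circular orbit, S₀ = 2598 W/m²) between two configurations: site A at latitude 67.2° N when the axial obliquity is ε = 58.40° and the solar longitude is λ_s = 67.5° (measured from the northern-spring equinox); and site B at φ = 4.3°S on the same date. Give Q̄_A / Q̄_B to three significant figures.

— Configuration A (φ=+67.2°):
Solar declination: sin δ = sin ε · sin λ_s = sin 58.40° × sin 67.5° = 0.78689, so δ = +51.896°.
cos H₀ = −tan(+67.2°) tan(+51.896°) = -3.0335 ≤ −1 ⇒ polar day, H₀ = π.
Bracket: H₀ sin φ sin δ + cos φ cos δ sin H₀ = 3.1416×0.92186×0.78689 + 0.38752×0.61709×0.00000 = 2.278924 + 0.000000 = 2.278924.
Q̄ = (S₀/π) × [bracket] = (2598/π) × 2.278924 = 1884.6 W/m².
— Configuration B (φ=-4.3°):
cos H₀ = −tan(-4.3°) tan(+51.896°) = 0.0959, H₀ = 1.4748 rad.
Bracket: H₀ sin φ sin δ + cos φ cos δ sin H₀ = 1.4748×-0.07498×0.78689 + 0.99719×0.61709×0.99539 = -0.087015 + 0.612519 = 0.525504.
Q̄ = (S₀/π) × [bracket] = (2598/π) × 0.525504 = 434.58 W/m².
Ratio Q̄_A / Q̄_B = 1884.6 / 434.58 = 4.337.

Q̄_A / Q̄_B ≈ 4.34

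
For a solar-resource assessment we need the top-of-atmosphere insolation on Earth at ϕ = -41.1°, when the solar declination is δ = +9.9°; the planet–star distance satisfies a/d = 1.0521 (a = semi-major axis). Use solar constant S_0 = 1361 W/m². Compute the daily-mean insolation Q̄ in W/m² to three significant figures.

cos h₀ = −tan(-41.1°) tan(+9.900°) = 0.1523, h₀ = 1.4180 rad.
Bracket: h₀ sin ϕ sin δ + cos ϕ cos δ sin h₀ = 1.4180×-0.65738×0.17193 + 0.75356×0.98511×0.98834 = -0.160267 + 0.733684 = 0.573417.
Inverse-square distance factor (a/d)² = 1.0521² = 1.106914.
Q̄ = (S_0/π) × 1.106914 × [bracket] = (1361/π) × 1.106914 × 0.573417 = 275.0 W/m².

Q̄ ≈ 275 W/m²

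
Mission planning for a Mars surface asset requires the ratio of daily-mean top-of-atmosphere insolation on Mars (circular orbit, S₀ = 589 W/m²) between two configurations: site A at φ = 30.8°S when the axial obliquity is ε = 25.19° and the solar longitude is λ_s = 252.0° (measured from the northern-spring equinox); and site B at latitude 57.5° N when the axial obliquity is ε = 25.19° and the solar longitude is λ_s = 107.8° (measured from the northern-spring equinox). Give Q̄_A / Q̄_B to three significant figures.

— Configuration A (φ=-30.8°):
Solar declination: sin δ = sin ε · sin λ_s = sin 25.19° × sin 252.0° = -0.40479, so δ = -23.878°.
cos H₀ = −tan(-30.8°) tan(-23.878°) = -0.2639, H₀ = 1.8378 rad.
Bracket: H₀ sin φ sin δ + cos φ cos δ sin H₀ = 1.8378×-0.51204×-0.40479 + 0.85896×0.91441×0.96455 = 0.380918 + 0.757598 = 1.138516.
Q̄ = (S₀/π) × [bracket] = (589/π) × 1.138516 = 213.45 W/m².
— Configuration B (φ=+57.5°):
Solar declination: sin δ = sin ε · sin λ_s = sin 25.19° × sin 107.8° = 0.40525, so δ = +23.907°.
cos H₀ = −tan(+57.5°) tan(+23.907°) = -0.6958, H₀ = 2.3403 rad.
Bracket: H₀ sin φ sin δ + cos φ cos δ sin H₀ = 2.3403×0.84339×0.40525 + 0.53730×0.91421×0.71823 = 0.799877 + 0.352798 = 1.152675.
Q̄ = (S₀/π) × [bracket] = (589/π) × 1.152675 = 216.11 W/m².
Ratio Q̄_A / Q̄_B = 213.45 / 216.11 = 0.9877.

Q̄_A / Q̄_B ≈ 0.988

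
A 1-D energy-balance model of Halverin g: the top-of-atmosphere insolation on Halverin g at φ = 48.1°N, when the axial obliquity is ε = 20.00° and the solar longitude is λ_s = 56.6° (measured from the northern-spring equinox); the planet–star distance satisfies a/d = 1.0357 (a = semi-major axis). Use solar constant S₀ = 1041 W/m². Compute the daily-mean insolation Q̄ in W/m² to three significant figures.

Q̄ ≈ 359 W/m²

Solar declination: sin δ = sin ε · sin λ_s = sin 20.00° × sin 56.6° = 0.28553, so δ = +16.591°.
cos H₀ = −tan(+48.1°) tan(+16.591°) = -0.3321, H₀ = 1.9093 rad.
Bracket: H₀ sin φ sin δ + cos φ cos δ sin H₀ = 1.9093×0.74431×0.28553 + 0.66783×0.95837×0.94326 = 0.405770 + 0.603713 = 1.009483.
Inverse-square distance factor (a/d)² = 1.0357² = 1.072674.
Q̄ = (S₀/π) × 1.072674 × [bracket] = (1041/π) × 1.072674 × 1.009483 = 358.8 W/m².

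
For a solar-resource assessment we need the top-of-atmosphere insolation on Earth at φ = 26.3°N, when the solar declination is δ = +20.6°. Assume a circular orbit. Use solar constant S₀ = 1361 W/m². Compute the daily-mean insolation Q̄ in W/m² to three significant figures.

Q̄ ≈ 476 W/m²

cos H₀ = −tan(+26.3°) tan(+20.600°) = -0.1858, H₀ = 1.7577 rad.
Bracket: H₀ sin φ sin δ + cos φ cos δ sin H₀ = 1.7577×0.44307×0.35184 + 0.89649×0.93606×0.98259 = 0.274007 + 0.824559 = 1.098566.
Q̄ = (S₀/π) × [bracket] = (1361/π) × 1.098566 = 475.9 W/m².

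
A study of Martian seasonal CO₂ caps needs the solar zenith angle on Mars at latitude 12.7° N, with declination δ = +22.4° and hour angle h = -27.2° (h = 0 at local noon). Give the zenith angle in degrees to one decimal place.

cos θ_z = sin ϕ sin δ + cos ϕ cos δ cos h = 0.083777 + 0.802188 = 0.885965.
θ_z = arccos(0.885965) = 27.6°.

θ_z = 27.6°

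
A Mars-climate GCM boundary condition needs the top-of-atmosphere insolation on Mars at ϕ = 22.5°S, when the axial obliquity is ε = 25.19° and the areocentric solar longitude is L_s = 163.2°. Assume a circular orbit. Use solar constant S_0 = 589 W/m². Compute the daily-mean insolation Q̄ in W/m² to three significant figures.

Q̄ ≈ 158 W/m²

sin δ = sin 25.19° × sin 163.2° = 0.12302, so δ = +7.066°.
cos h₀ = −tan(-22.5°) tan(+7.066°) = 0.0513, h₀ = 1.5194 rad.
Bracket: h₀ sin ϕ sin δ + cos ϕ cos δ sin h₀ = 1.5194×-0.38268×0.12302 + 0.92388×0.99240×0.99868 = -0.071529 + 0.915648 = 0.844119.
Q̄ = (S_0/π) × [bracket] = (589/π) × 0.844119 = 158.3 W/m².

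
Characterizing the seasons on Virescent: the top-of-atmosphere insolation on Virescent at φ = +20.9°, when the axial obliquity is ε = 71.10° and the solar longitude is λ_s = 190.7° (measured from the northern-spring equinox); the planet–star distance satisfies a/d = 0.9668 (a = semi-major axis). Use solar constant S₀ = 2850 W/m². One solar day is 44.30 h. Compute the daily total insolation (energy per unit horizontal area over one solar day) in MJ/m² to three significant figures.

Solar declination: sin δ = sin ε · sin λ_s = sin 71.10° × sin 190.7° = -0.17566, so δ = -10.117°.
cos H₀ = −tan(+20.9°) tan(-10.117°) = 0.0681, H₀ = 1.5026 rad.
Bracket: H₀ sin φ sin δ + cos φ cos δ sin H₀ = 1.5026×0.35674×-0.17566 + 0.93420×0.98445×0.99768 = -0.094160 + 0.917540 = 0.823380.
Inverse-square distance factor (a/d)² = 0.9668² = 0.934702.
Q̄ = (S₀/π) × 0.934702 × [bracket] = (2850/π) × 0.934702 × 0.823380 = 698.18 W/m².
Daily total = Q̄ × 44.30 h × 3600 s/h = 698.18 × 44.30 × 3600 / 10⁶ = 111.3 MJ/m².

111 MJ/m²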